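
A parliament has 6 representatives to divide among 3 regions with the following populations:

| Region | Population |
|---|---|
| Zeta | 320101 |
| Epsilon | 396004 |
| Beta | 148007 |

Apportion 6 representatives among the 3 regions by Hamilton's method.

Zeta 2, Epsilon 3, Beta 1

Total 864112; standard divisor 864112/6 ≈ 144018.667.
Standard quotas: Zeta 2.2226, Epsilon 2.7497, Beta 1.0277.
Lower quotas: Zeta 2, Epsilon 2, Beta 1 (sum 5, leaving 1 seat).
Remainders in descending order: Epsilon 0.7497, Zeta 0.2226, Beta 0.0277.
Largest remainder: Epsilon receives the extra seat.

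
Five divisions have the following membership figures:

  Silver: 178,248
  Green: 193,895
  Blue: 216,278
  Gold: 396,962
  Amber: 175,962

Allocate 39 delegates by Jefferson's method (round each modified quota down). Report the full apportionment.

Silver 6; Green 6; Blue 7; Gold 14; Amber 6

Standard divisor 1161345/39 ≈ 29778.077; standard quotas: Silver 5.986, Green 6.511, Blue 7.263, Gold 13.331, Amber 5.909.
Rounding down gives 5, 6, 7, 13, 5 = 36 seats, so the divisor must be adjusted.
With modified divisor 28000: modified quotas Silver 6.366, Green 6.925, Blue 7.724, Gold 14.177, Amber 6.284.
Rounding down: Silver 6, Green 6, Blue 7, Gold 14, Amber 6 (total 39).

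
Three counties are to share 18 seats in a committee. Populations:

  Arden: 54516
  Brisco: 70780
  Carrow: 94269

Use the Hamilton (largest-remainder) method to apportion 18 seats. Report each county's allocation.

Arden: 4, Brisco: 6, Carrow: 8

The standard divisor is 219565/18 ≈ 12198.056.
Standard quotas: Arden 4.4692, Brisco 5.8026, Carrow 7.7282.
Lower quotas: Arden 4, Brisco 5, Carrow 7 (sum 16, leaving 2 seats).
Remainders in descending order: Brisco 0.8026, Carrow 0.7282, Arden 0.4692.
Largest remainders: Brisco, Carrow receive the extra seats.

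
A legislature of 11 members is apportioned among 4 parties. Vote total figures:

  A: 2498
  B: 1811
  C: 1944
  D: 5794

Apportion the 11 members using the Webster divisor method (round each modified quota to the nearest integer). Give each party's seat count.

Standard divisor 12047/11 ≈ 1095.182; standard quotas: A 2.281, B 1.654, C 1.775, D 5.290.
Rounding to the nearest integer gives A 2, B 2, C 2, D 5 — total 11, matching the house size, so no adjustment is needed.

A=2, B=2, C=2, D=5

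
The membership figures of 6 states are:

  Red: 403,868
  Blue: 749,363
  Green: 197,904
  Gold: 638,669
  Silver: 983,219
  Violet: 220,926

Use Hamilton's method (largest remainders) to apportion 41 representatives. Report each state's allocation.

Red=5, Blue=10, Green=2, Gold=8, Silver=13, Violet=3

Total 3193949; standard divisor 3193949/41 ≈ 77901.195.
Standard quotas: Red 5.1844, Blue 9.6194, Green 2.5404, Gold 8.1984, Silver 12.6214, Violet 2.8360.
Lower quotas: Red 5, Blue 9, Green 2, Gold 8, Silver 12, Violet 2 (sum 38, leaving 3 seats).
Remainders in descending order: Violet 0.8360, Silver 0.6214, Blue 0.6194, Green 0.5404, Gold 0.1984, Red 0.1844.
The surplus seats go to Violet, Silver, Blue.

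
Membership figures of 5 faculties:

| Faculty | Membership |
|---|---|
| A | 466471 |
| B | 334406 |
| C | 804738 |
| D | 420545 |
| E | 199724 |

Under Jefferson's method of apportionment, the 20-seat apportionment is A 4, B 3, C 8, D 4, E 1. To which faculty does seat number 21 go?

Priority for the next seat is population ÷ (current seats + 1).
Priorities: A 93294.200, B 83601.500, C 89415.333, D 84109.000, E 99862.000.
Highest priority: E.

E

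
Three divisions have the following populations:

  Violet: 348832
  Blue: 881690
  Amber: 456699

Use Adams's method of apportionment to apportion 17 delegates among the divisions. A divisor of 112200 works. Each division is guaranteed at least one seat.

Violet: 4; Blue: 8; Amber: 5

With modified divisor 112200: modified quotas Violet 3.109, Blue 7.858, Amber 4.070.
Rounding up: Violet 4, Blue 8, Amber 5 (total 17).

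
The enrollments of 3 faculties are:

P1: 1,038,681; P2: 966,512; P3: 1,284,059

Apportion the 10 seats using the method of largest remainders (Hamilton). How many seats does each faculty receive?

P1 3, P2 3, P3 4

Total 3289252; standard divisor 3289252/10 ≈ 328925.2.
Standard quotas: P1 3.1578, P2 2.9384, P3 3.9038.
Lower quotas: P1 3, P2 2, P3 3 (sum 8, leaving 2 seats).
Remainders in descending order: P2 0.9384, P3 0.9038, P1 0.1578.
Largest remainders: P2, P3 receive the extra seats.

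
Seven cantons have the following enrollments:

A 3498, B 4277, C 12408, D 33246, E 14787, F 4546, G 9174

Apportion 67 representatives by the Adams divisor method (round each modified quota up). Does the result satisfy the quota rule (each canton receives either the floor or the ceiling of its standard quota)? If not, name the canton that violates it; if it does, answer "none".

D

Standard quotas: A 2.860, B 3.497, C 10.146, D 27.186, E 12.091, F 3.717, G 7.502.
Adams allocation: A 3, B 4, C 10, D 26, E 12, F 4, G 8.
D has quota 27.186 (lower 27, upper 28) but receives 26 — outside the quota interval.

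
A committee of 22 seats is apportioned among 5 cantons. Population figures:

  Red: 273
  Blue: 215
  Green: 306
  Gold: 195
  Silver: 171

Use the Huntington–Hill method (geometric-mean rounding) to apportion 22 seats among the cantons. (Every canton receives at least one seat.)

Red 5, Blue 4, Green 6, Gold 4, Silver 3

With divisor 53: modified quotas Red 5.151, Blue 4.057, Green 5.774, Gold 3.679, Silver 3.226.
Geometric-mean thresholds: Red √(5·6)=5.477, Blue √(4·5)=4.472, Green √(5·6)=5.477, Gold √(3·4)=3.464, Silver √(3·4)=3.464.
Each quota rounded against its threshold gives Red 5, Blue 4, Green 6, Gold 4, Silver 3 (total 22).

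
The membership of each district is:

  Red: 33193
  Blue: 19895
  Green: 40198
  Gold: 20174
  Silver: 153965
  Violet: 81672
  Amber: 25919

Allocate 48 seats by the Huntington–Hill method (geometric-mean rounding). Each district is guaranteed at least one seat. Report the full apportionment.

Red 4, Blue 3, Green 5, Gold 3, Silver 20, Violet 10, Amber 3

With divisor 7843: modified quotas Red 4.232, Blue 2.537, Green 5.125, Gold 2.572, Silver 19.631, Violet 10.413, Amber 3.305.
Geometric-mean thresholds: Red √(4·5)=4.472, Blue √(2·3)=2.449, Green √(5·6)=5.477, Gold √(2·3)=2.449, Silver √(19·20)=19.494, Violet √(10·11)=10.488, Amber √(3·4)=3.464.
Each quota rounded against its threshold gives Red 4, Blue 3, Green 5, Gold 3, Silver 20, Violet 10, Amber 3 (total 48).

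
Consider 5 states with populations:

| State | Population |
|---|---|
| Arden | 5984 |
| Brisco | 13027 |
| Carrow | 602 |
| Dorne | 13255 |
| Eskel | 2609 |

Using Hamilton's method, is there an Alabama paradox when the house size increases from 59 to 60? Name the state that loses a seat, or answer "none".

At 59 seats: Arden 10, Brisco 22, Carrow 1, Dorne 22, Eskel 4.
At 60 seats: Arden 10, Brisco 22, Carrow 1, Dorne 23, Eskel 4.
No state's allocation decreased.

none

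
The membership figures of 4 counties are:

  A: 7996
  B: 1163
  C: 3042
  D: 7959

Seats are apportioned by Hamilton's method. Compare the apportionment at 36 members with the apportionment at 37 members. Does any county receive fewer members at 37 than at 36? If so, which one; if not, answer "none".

At 36 seats: A 14, B 2, C 6, D 14.
At 37 seats: A 15, B 2, C 5, D 15.
C drops from 6 to 5.

C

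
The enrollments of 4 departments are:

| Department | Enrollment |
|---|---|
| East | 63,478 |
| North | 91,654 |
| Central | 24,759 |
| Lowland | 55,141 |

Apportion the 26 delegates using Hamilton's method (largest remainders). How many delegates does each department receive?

Total 235032; standard divisor 235032/26 ≈ 9039.692.
Standard quotas: East 7.0221, North 10.1391, Central 2.7389, Lowland 6.0999.
Lower quotas: East 7, North 10, Central 2, Lowland 6 (sum 25, leaving 1 seat).
Remainders in descending order: Central 0.7389, North 0.1391, Lowland 0.0999, East 0.0221.
The surplus seat goes to Central.

East 7; North 10; Central 3; Lowland 6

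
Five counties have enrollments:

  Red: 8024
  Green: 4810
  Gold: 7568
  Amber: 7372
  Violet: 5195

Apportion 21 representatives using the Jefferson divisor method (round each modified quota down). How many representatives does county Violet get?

3

Standard divisor 32969/21 ≈ 1569.952; standard quotas: Red 5.111, Green 3.064, Gold 4.821, Amber 4.696, Violet 3.309.
Rounding down gives 5, 3, 4, 4, 3 = 19 seats, so the divisor must be adjusted.
With modified divisor 1400: modified quotas Red 5.731, Green 3.436, Gold 5.406, Amber 5.266, Violet 3.711.
Rounding down: Red 5, Green 3, Gold 5, Amber 5, Violet 3 (total 21).
Violet receives 3.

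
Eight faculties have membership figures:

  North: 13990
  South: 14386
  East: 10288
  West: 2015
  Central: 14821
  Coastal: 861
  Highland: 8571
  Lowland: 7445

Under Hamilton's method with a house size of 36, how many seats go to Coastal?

1

The standard divisor is 72377/36 ≈ 2010.472.
Standard quotas: North 6.9586, South 7.1555, East 5.1172, West 1.0023, Central 7.3719, Coastal 0.4283, Highland 4.2632, Lowland 3.7031.
Lower quotas: North 6, South 7, East 5, West 1, Central 7, Coastal 0, Highland 4, Lowland 3 (sum 33, leaving 3 seats).
Remainders in descending order: North 0.9586, Lowland 0.7031, Coastal 0.4283, Central 0.3719, Highland 0.2632, South 0.1555, East 0.1172, West 0.0023.
Largest remainders: North, Lowland, Coastal receive the extra seats.
Coastal receives 1.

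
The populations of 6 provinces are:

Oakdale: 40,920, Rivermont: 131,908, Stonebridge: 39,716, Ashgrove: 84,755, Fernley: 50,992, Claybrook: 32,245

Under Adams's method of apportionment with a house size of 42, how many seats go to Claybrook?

Standard divisor 380536/42 ≈ 9060.381; standard quotas: Oakdale 4.516, Rivermont 14.559, Stonebridge 4.383, Ashgrove 9.354, Fernley 5.628, Claybrook 3.559.
Rounding up gives 5, 15, 5, 10, 6, 4 = 45 seats, so the divisor must be adjusted.
With modified divisor 10000: modified quotas Oakdale 4.092, Rivermont 13.191, Stonebridge 3.972, Ashgrove 8.476, Fernley 5.099, Claybrook 3.224.
Rounding up: Oakdale 5, Rivermont 14, Stonebridge 4, Ashgrove 9, Fernley 6, Claybrook 4 (total 42).
Claybrook receives 4.

4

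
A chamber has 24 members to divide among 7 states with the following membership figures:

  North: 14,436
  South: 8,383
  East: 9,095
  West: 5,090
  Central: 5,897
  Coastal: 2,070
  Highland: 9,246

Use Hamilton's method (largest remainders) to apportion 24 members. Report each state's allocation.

Standard divisor: 54217 ÷ 24 ≈ 2259.042.
Standard quotas: North 6.3903, South 3.7109, East 4.0260, West 2.2532, Central 2.6104, Coastal 0.9163, Highland 4.0929.
Lower quotas: North 6, South 3, East 4, West 2, Central 2, Coastal 0, Highland 4 (sum 21, leaving 3 seats).
Remainders in descending order: Coastal 0.9163, South 0.7109, Central 0.6104, North 0.3903, West 0.2532, Highland 0.0929, East 0.0260.
The surplus seats go to Coastal, South, Central.

North: 6; South: 4; East: 4; West: 2; Central: 3; Coastal: 1; Highland: 4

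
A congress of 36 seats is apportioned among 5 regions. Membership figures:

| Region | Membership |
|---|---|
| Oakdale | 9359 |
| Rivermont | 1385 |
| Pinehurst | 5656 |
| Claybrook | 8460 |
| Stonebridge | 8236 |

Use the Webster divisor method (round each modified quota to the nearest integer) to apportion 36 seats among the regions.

Oakdale 10; Rivermont 2; Pinehurst 6; Claybrook 9; Stonebridge 9

Standard divisor 33096/36 ≈ 919.333; standard quotas: Oakdale 10.180, Rivermont 1.507, Pinehurst 6.152, Claybrook 9.202, Stonebridge 8.959.
Rounding to the nearest integer gives Oakdale 10, Rivermont 2, Pinehurst 6, Claybrook 9, Stonebridge 9 — total 36, matching the house size, so no adjustment is needed.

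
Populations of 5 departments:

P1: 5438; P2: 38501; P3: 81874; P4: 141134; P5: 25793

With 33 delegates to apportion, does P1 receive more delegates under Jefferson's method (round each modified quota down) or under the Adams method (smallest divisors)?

Jefferson: P1 0, P2 4, P3 9, P4 17, P5 3.
Adams: P1 1, P2 5, P3 9, P4 15, P5 3.
P1 gets 0 under Jefferson and 1 under Adams.

Adams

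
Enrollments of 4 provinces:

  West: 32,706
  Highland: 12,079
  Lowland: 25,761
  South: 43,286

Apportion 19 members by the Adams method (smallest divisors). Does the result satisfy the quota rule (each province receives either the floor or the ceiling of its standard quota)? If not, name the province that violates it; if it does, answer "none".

Standard quotas: West 5.459, Highland 2.016, Lowland 4.300, South 7.225.
Adams allocation: West 6, Highland 2, Lowland 4, South 7.
Every allocation lies between the lower and upper quota.

none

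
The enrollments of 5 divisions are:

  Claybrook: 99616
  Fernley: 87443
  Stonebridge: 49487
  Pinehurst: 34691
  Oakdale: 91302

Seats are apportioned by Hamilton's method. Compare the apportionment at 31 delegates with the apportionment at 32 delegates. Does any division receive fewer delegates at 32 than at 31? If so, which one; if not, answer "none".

At 31 seats: Claybrook 9, Fernley 7, Stonebridge 4, Pinehurst 3, Oakdale 8.
At 32 seats: Claybrook 9, Fernley 8, Stonebridge 4, Pinehurst 3, Oakdale 8.
No division's allocation decreased.

none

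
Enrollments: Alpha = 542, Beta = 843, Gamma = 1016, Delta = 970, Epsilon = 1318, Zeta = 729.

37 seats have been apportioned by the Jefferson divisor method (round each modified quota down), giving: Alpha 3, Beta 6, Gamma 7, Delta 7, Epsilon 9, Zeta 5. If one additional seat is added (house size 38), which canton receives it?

Alpha

Priority for the next seat is population ÷ (current seats + 1).
Priorities: Alpha 135.500, Beta 120.429, Gamma 127.000, Delta 121.250, Epsilon 131.800, Zeta 121.500.
Highest priority: Alpha.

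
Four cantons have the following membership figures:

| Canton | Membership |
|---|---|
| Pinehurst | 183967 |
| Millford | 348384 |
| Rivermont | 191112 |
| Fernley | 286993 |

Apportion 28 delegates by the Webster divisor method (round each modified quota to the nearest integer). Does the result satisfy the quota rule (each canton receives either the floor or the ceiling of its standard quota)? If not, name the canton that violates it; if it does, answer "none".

Standard quotas: Pinehurst 5.098, Millford 9.654, Rivermont 5.296, Fernley 7.953.
Webster allocation: Pinehurst 5, Millford 10, Rivermont 5, Fernley 8.
Every allocation lies between the lower and upper quota.

none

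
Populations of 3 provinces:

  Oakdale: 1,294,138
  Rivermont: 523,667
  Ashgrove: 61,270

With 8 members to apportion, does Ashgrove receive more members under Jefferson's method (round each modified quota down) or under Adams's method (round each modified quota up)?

Adams

Jefferson: Oakdale 6, Rivermont 2, Ashgrove 0.
Adams: Oakdale 5, Rivermont 2, Ashgrove 1.
Ashgrove gets 0 under Jefferson and 1 under Adams.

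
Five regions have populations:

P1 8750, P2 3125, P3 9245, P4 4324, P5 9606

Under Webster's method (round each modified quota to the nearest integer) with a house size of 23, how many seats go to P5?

Standard divisor 35050/23 ≈ 1523.913; standard quotas: P1 5.742, P2 2.051, P3 6.067, P4 2.837, P5 6.304.
Rounding to the nearest integer gives P1 6, P2 2, P3 6, P4 3, P5 6 — total 23, matching the house size, so no adjustment is needed.
P5 receives 6.

6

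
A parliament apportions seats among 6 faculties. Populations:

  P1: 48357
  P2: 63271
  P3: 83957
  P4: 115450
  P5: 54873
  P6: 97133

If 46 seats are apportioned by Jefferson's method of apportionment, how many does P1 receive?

5

Standard divisor 463041/46 ≈ 10066.109; standard quotas: P1 4.804, P2 6.286, P3 8.341, P4 11.469, P5 5.451, P6 9.650.
Rounding down gives 4, 6, 8, 11, 5, 9 = 43 seats, so the divisor must be adjusted.
With modified divisor 9500: modified quotas P1 5.090, P2 6.660, P3 8.838, P4 12.153, P5 5.776, P6 10.225.
Rounding down: P1 5, P2 6, P3 8, P4 12, P5 5, P6 10 (total 46).
P1 receives 5.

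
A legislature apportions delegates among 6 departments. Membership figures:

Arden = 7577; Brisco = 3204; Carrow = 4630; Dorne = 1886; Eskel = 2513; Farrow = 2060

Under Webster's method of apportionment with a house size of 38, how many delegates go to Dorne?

Standard divisor 21870/38 ≈ 575.526; standard quotas: Arden 13.165, Brisco 5.567, Carrow 8.045, Dorne 3.277, Eskel 4.366, Farrow 3.579.
Rounding to the nearest integer gives Arden 13, Brisco 6, Carrow 8, Dorne 3, Eskel 4, Farrow 4 — total 38, matching the house size, so no adjustment is needed.
Dorne receives 3.

3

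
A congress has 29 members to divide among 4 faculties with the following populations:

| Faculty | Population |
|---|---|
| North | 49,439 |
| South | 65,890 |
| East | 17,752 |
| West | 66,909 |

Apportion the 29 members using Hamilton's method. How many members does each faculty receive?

North 7, South 9, East 3, West 10

The standard divisor is 199990/29 ≈ 6896.207.
Standard quotas: North 7.1690, South 9.5545, East 2.5742, West 9.7023.
Lower quotas: North 7, South 9, East 2, West 9 (sum 27, leaving 2 seats).
Remainders in descending order: West 0.7023, East 0.5742, South 0.5545, North 0.1690.
The surplus seats go to West, East.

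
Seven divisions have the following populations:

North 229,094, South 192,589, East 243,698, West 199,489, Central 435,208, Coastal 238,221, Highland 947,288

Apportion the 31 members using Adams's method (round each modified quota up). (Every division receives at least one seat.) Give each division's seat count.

Standard divisor 2485587/31 ≈ 80180.226; standard quotas: North 2.857, South 2.402, East 3.039, West 2.488, Central 5.428, Coastal 2.971, Highland 11.814.
Rounding up gives 3, 3, 4, 3, 6, 3, 12 = 34 seats, so the divisor must be adjusted.
With modified divisor 90900: modified quotas North 2.520, South 2.119, East 2.681, West 2.195, Central 4.788, Coastal 2.621, Highland 10.421.
Rounding up: North 3, South 3, East 3, West 3, Central 5, Coastal 3, Highland 11 (total 31).

North 3, South 3, East 3, West 3, Central 5, Coastal 3, Highland 11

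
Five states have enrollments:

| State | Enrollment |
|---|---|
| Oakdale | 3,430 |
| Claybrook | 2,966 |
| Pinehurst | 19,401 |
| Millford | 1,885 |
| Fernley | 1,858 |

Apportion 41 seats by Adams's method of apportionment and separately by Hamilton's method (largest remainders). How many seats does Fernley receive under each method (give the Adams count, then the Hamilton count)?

3 and 2

Adams: Oakdale 5, Claybrook 4, Pinehurst 26, Millford 3, Fernley 3.
Hamilton: Oakdale 5, Claybrook 4, Pinehurst 27, Millford 3, Fernley 2.
Fernley gets 3 under Adams and 2 under Hamilton.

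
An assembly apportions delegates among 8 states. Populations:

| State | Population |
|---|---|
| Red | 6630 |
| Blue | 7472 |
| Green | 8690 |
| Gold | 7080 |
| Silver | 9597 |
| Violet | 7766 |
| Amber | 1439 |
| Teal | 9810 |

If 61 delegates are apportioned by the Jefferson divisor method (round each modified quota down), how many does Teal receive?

11

Standard divisor 58484/61 ≈ 958.754; standard quotas: Red 6.915, Blue 7.793, Green 9.064, Gold 7.385, Silver 10.010, Violet 8.100, Amber 1.501, Teal 10.232.
Rounding down gives 6, 7, 9, 7, 10, 8, 1, 10 = 58 seats, so the divisor must be adjusted.
With modified divisor 890: modified quotas Red 7.449, Blue 8.396, Green 9.764, Gold 7.955, Silver 10.783, Violet 8.726, Amber 1.617, Teal 11.022.
Rounding down: Red 7, Blue 8, Green 9, Gold 7, Silver 10, Violet 8, Amber 1, Teal 11 (total 61).
Teal receives 11.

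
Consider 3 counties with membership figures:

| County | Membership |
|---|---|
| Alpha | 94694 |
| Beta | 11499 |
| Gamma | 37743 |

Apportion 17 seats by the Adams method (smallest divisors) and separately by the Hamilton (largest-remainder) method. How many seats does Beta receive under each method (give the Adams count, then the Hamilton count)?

Adams: Alpha 11, Beta 2, Gamma 4.
Hamilton: Alpha 11, Beta 1, Gamma 5.
Beta gets 2 under Adams and 1 under Hamilton.

2 and 1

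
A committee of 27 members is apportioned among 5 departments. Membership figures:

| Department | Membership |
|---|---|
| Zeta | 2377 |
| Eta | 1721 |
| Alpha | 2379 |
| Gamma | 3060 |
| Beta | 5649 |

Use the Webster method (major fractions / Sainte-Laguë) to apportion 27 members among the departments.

Zeta=4, Eta=3, Alpha=4, Gamma=6, Beta=10

Standard divisor 15186/27 ≈ 562.444; standard quotas: Zeta 4.226, Eta 3.060, Alpha 4.230, Gamma 5.441, Beta 10.044.
Rounding to the nearest integer gives 4, 3, 4, 5, 10 = 26 seats, so the divisor must be adjusted.
With modified divisor 550: modified quotas Zeta 4.322, Eta 3.129, Alpha 4.325, Gamma 5.564, Beta 10.271.
Rounding to the nearest integer: Zeta 4, Eta 3, Alpha 4, Gamma 6, Beta 10 (total 27).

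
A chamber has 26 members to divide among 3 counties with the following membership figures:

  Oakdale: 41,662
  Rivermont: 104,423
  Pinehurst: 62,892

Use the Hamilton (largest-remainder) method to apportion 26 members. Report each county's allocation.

Total 208977; standard divisor 208977/26 ≈ 8037.577.
Standard quotas: Oakdale 5.1834, Rivermont 12.9919, Pinehurst 7.8247.
Lower quotas: Oakdale 5, Rivermont 12, Pinehurst 7 (sum 24, leaving 2 seats).
Remainders in descending order: Rivermont 0.9919, Pinehurst 0.8247, Oakdale 0.1834.
The surplus seats go to Rivermont, Pinehurst.

Oakdale=5, Rivermont=13, Pinehurst=8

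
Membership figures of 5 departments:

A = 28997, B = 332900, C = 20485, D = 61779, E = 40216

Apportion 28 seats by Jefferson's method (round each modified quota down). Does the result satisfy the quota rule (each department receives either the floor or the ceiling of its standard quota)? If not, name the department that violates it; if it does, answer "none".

Standard quotas: A 1.676, B 19.244, C 1.184, D 3.571, E 2.325.
Jefferson allocation: A 1, B 21, C 1, D 3, E 2.
B has quota 19.244 (lower 19, upper 20) but receives 21 — outside the quota interval.

B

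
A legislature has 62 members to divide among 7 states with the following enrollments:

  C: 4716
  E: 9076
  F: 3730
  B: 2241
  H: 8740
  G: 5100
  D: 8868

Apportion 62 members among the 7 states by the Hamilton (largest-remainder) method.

The standard divisor is 42471/62 ≈ 685.016.
Standard quotas: C 6.8845, E 13.2493, F 5.4451, B 3.2715, H 12.7588, G 7.4451, D 12.9457.
Lower quotas: C 6, E 13, F 5, B 3, H 12, G 7, D 12 (sum 58, leaving 4 seats).
Remainders in descending order: D 0.9457, C 0.8845, H 0.7588, F 0.4451, G 0.4451, B 0.2715, E 0.2493.
The surplus seats go to D, C, H, F.

C 7; E 13; F 6; B 3; H 13; G 7; D 13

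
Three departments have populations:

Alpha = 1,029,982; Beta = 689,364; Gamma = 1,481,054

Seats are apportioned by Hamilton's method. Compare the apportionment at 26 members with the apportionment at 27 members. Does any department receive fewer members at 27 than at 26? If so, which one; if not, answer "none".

none

At 26 seats: Alpha 8, Beta 6, Gamma 12.
At 27 seats: Alpha 9, Beta 6, Gamma 12.
No department's allocation decreased.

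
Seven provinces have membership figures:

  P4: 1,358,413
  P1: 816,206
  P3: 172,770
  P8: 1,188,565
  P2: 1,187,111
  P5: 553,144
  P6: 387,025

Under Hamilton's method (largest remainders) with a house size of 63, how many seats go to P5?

6

Standard divisor: 5663234 ÷ 63 ≈ 89892.603.
Standard quotas: P4 15.1115, P1 9.0798, P3 1.9220, P8 13.2221, P2 13.2059, P5 6.1534, P6 4.3054.
Lower quotas: P4 15, P1 9, P3 1, P8 13, P2 13, P5 6, P6 4 (sum 61, leaving 2 seats).
Remainders in descending order: P3 0.9220, P6 0.3054, P8 0.2221, P2 0.2059, P5 0.1534, P4 0.1115, P1 0.0798.
The surplus seats go to P3, P6.
P5 receives 6.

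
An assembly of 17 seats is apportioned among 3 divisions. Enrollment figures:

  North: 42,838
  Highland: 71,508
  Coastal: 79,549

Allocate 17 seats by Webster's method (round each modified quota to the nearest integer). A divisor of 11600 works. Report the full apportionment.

North 4, Highland 6, Coastal 7

With modified divisor 11600: modified quotas North 3.693, Highland 6.164, Coastal 6.858.
Rounding to the nearest integer: North 4, Highland 6, Coastal 7 (total 17).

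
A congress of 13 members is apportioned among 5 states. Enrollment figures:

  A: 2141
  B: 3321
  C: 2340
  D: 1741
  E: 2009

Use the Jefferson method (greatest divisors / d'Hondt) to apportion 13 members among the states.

Standard divisor 11552/13 ≈ 888.615; standard quotas: A 2.409, B 3.737, C 2.633, D 1.959, E 2.261.
Rounding down gives 2, 3, 2, 1, 2 = 10 seats, so the divisor must be adjusted.
With modified divisor 750: modified quotas A 2.855, B 4.428, C 3.120, D 2.321, E 2.679.
Rounding down: A 2, B 4, C 3, D 2, E 2 (total 13).

A: 2, B: 4, C: 3, D: 2, E: 2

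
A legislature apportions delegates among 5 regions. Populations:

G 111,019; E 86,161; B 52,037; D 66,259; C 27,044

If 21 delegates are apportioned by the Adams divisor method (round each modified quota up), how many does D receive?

Standard divisor 342520/21 ≈ 16310.476; standard quotas: G 6.807, E 5.283, B 3.190, D 4.062, C 1.658.
Rounding up gives 7, 6, 4, 5, 2 = 24 seats, so the divisor must be adjusted.
With modified divisor 17900: modified quotas G 6.202, E 4.813, B 2.907, D 3.702, C 1.511.
Rounding up: G 7, E 5, B 3, D 4, C 2 (total 21).
D receives 4.

4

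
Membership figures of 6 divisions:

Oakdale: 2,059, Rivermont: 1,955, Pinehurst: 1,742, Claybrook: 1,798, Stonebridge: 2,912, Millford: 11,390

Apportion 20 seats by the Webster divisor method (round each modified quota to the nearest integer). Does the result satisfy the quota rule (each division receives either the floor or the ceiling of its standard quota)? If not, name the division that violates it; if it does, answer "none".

Standard quotas: Oakdale 1.884, Rivermont 1.789, Pinehurst 1.594, Claybrook 1.645, Stonebridge 2.665, Millford 10.423.
Webster allocation: Oakdale 2, Rivermont 2, Pinehurst 1, Claybrook 2, Stonebridge 3, Millford 10.
Every allocation lies between the lower and upper quota.

none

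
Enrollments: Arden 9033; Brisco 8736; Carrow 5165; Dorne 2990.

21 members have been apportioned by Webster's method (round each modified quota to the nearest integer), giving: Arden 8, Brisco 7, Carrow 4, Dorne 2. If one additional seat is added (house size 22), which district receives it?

Priority for the next seat is population ÷ (current seats + 0.5).
Priorities: Arden 1062.706, Brisco 1164.800, Carrow 1147.778, Dorne 1196.000.
Highest priority: Dorne.

Dorne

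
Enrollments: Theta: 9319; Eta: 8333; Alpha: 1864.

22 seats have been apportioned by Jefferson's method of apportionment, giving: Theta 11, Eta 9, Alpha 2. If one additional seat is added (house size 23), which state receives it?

Priority for the next seat is population ÷ (current seats + 1).
Priorities: Theta 776.583, Eta 833.300, Alpha 621.333.
Highest priority: Eta.

Eta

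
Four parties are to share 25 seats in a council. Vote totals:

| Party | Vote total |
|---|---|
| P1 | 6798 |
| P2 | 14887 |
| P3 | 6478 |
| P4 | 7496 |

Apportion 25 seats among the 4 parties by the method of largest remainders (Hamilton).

P1 5; P2 10; P3 5; P4 5

Total 35659; standard divisor 35659/25 ≈ 1426.36.
Standard quotas: P1 4.7660, P2 10.4371, P3 4.5416, P4 5.2553.
Lower quotas: P1 4, P2 10, P3 4, P4 5 (sum 23, leaving 2 seats).
Remainders in descending order: P1 0.7660, P3 0.5416, P2 0.4371, P4 0.2553.
The surplus seats go to P1, P3.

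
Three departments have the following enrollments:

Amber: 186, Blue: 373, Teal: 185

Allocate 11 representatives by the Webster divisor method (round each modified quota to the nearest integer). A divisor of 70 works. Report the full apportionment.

Amber 3, Blue 5, Teal 3

With modified divisor 70: modified quotas Amber 2.657, Blue 5.329, Teal 2.643.
Rounding to the nearest integer: Amber 3, Blue 5, Teal 3 (total 11).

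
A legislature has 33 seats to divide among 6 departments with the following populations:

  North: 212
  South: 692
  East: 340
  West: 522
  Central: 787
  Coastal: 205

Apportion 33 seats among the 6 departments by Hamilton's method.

Standard divisor: 2758 ÷ 33 ≈ 83.576.
Standard quotas: North 2.537, South 8.280, East 4.068, West 6.246, Central 9.417, Coastal 2.453.
Lower quotas: North 2, South 8, East 4, West 6, Central 9, Coastal 2 (sum 31, leaving 2 seats).
Remainders in descending order: North 0.537, Coastal 0.453, Central 0.417, South 0.280, West 0.246, East 0.068.
The surplus seats go to North, Coastal.

North: 3, South: 8, East: 4, West: 6, Central: 9, Coastal: 3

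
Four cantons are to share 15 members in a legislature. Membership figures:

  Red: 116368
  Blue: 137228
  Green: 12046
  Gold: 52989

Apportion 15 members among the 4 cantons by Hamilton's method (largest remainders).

Red=5, Blue=6, Green=1, Gold=3

The standard divisor is 318631/15 ≈ 21242.067.
Standard quotas: Red 5.4782, Blue 6.4602, Green 0.5671, Gold 2.4945.
Lower quotas: Red 5, Blue 6, Green 0, Gold 2 (sum 13, leaving 2 seats).
Remainders in descending order: Green 0.5671, Gold 0.4945, Red 0.4782, Blue 0.4602.
The surplus seats go to Green, Gold.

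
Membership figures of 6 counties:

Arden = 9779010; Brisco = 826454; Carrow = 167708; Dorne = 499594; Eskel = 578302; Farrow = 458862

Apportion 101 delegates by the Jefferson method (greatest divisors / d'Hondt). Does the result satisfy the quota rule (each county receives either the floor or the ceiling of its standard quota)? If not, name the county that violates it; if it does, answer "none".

Standard quotas: Arden 80.234, Brisco 6.781, Carrow 1.376, Dorne 4.099, Eskel 4.745, Farrow 3.765.
Jefferson allocation: Arden 82, Brisco 7, Carrow 1, Dorne 4, Eskel 4, Farrow 3.
Arden has quota 80.234 (lower 80, upper 81) but receives 82 — outside the quota interval.

Arden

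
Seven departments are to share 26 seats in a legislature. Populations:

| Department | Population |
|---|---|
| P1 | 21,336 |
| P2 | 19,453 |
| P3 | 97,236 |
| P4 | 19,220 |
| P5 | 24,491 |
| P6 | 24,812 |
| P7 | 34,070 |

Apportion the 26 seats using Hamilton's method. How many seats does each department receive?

The standard divisor is 240618/26 ≈ 9254.538.
Standard quotas: P1 2.3055, P2 2.1020, P3 10.5068, P4 2.0768, P5 2.6464, P6 2.6811, P7 3.6814.
Lower quotas: P1 2, P2 2, P3 10, P4 2, P5 2, P6 2, P7 3 (sum 23, leaving 3 seats).
Remainders in descending order: P7 0.6814, P6 0.6811, P5 0.6464, P3 0.5068, P1 0.3055, P2 0.1020, P4 0.0768.
Largest remainders: P7, P6, P5 receive the extra seats.

P1=2, P2=2, P3=10, P4=2, P5=3, P6=3, P7=4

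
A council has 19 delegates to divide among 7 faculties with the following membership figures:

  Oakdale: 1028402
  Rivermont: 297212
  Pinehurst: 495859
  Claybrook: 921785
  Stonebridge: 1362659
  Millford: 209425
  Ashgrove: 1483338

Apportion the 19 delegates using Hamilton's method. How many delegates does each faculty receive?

Oakdale 3, Rivermont 1, Pinehurst 2, Claybrook 3, Stonebridge 4, Millford 1, Ashgrove 5

The standard divisor is 5798680/19 ≈ 305193.684.
Standard quotas: Oakdale 3.3697, Rivermont 0.9738, Pinehurst 1.6247, Claybrook 3.0203, Stonebridge 4.4649, Millford 0.6862, Ashgrove 4.8603.
Lower quotas: Oakdale 3, Rivermont 0, Pinehurst 1, Claybrook 3, Stonebridge 4, Millford 0, Ashgrove 4 (sum 15, leaving 4 seats).
Remainders in descending order: Rivermont 0.9738, Ashgrove 0.8603, Millford 0.6862, Pinehurst 0.6247, Stonebridge 0.4649, Oakdale 0.3697, Claybrook 0.0203.
Largest remainders: Rivermont, Ashgrove, Millford, Pinehurst receive the extra seats.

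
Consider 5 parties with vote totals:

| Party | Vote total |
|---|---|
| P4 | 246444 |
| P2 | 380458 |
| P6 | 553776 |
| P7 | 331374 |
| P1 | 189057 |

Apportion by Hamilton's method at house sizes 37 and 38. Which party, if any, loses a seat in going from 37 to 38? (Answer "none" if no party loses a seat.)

none

At 37 seats: P4 6, P2 8, P6 12, P7 7, P1 4.
At 38 seats: P4 6, P2 9, P6 12, P7 7, P1 4.
No party's allocation decreased.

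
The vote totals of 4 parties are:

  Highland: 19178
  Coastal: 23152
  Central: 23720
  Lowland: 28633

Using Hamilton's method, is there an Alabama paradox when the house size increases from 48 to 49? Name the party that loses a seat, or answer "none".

none

At 48 seats: Highland 10, Coastal 12, Central 12, Lowland 14.
At 49 seats: Highland 10, Coastal 12, Central 12, Lowland 15.
No party's allocation decreased.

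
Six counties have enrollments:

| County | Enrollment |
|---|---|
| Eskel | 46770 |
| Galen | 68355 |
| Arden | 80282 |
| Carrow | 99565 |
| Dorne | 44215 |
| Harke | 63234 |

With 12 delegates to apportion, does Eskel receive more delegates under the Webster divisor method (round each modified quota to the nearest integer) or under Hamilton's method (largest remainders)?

Hamilton

Webster: Eskel 1, Galen 2, Arden 3, Carrow 3, Dorne 1, Harke 2.
Hamilton: Eskel 2, Galen 2, Arden 2, Carrow 3, Dorne 1, Harke 2.
Eskel gets 1 under Webster and 2 under Hamilton.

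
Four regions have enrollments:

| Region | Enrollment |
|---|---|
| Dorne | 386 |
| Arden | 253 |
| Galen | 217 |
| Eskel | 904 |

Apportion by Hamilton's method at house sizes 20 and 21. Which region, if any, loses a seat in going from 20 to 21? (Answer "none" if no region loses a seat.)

Galen

At 20 seats: Dorne 4, Arden 3, Galen 3, Eskel 10.
At 21 seats: Dorne 5, Arden 3, Galen 2, Eskel 11.
Galen drops from 3 to 2.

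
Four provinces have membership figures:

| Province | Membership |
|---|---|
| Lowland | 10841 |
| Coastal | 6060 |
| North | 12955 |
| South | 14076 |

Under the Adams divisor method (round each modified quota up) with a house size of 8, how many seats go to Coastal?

Standard divisor 43932/8 ≈ 5491.5; standard quotas: Lowland 1.974, Coastal 1.104, North 2.359, South 2.563.
Rounding up gives 2, 2, 3, 3 = 10 seats, so the divisor must be adjusted.
With modified divisor 6800: modified quotas Lowland 1.594, Coastal 0.891, North 1.905, South 2.070.
Rounding up: Lowland 2, Coastal 1, North 2, South 3 (total 8).
Coastal receives 1.

1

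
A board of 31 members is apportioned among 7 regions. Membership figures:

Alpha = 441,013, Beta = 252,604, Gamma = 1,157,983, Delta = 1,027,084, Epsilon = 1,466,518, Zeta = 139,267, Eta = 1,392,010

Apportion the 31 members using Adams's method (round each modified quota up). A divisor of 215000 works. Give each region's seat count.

With modified divisor 215000: modified quotas Alpha 2.051, Beta 1.175, Gamma 5.386, Delta 4.777, Epsilon 6.821, Zeta 0.648, Eta 6.474.
Rounding up: Alpha 3, Beta 2, Gamma 6, Delta 5, Epsilon 7, Zeta 1, Eta 7 (total 31).

Alpha 3, Beta 2, Gamma 6, Delta 5, Epsilon 7, Zeta 1, Eta 7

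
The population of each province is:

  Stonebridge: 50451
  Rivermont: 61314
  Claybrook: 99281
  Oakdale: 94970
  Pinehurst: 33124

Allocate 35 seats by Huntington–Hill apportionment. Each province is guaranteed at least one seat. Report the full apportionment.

With divisor 9514: modified quotas Stonebridge 5.303, Rivermont 6.445, Claybrook 10.435, Oakdale 9.982, Pinehurst 3.482.
Geometric-mean thresholds: Stonebridge √(5·6)=5.477, Rivermont √(6·7)=6.481, Claybrook √(10·11)=10.488, Oakdale √(9·10)=9.487, Pinehurst √(3·4)=3.464.
Each quota rounded against its threshold gives Stonebridge 5, Rivermont 6, Claybrook 10, Oakdale 10, Pinehurst 4 (total 35).

Stonebridge: 5, Rivermont: 6, Claybrook: 10, Oakdale: 10, Pinehurst: 4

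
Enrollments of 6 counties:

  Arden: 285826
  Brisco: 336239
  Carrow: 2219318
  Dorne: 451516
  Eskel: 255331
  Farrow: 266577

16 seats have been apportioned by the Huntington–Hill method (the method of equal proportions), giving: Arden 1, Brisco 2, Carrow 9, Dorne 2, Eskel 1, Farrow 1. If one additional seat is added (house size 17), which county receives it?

Priority for the next seat is population ÷ (√(s·(s+1))).
Priorities: Arden 202109.503, Brisco 137268.997, Carrow 233936.658, Dorne 184330.635, Eskel 180546.282, Farrow 188498.404.
Highest priority: Carrow.

Carrow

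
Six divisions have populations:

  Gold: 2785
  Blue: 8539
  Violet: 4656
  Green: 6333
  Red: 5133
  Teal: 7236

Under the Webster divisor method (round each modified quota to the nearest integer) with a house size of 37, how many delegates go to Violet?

5

Standard divisor 34682/37 ≈ 937.351; standard quotas: Gold 2.971, Blue 9.110, Violet 4.967, Green 6.756, Red 5.476, Teal 7.720.
Rounding to the nearest integer gives Gold 3, Blue 9, Violet 5, Green 7, Red 5, Teal 8 — total 37, matching the house size, so no adjustment is needed.
Violet receives 5.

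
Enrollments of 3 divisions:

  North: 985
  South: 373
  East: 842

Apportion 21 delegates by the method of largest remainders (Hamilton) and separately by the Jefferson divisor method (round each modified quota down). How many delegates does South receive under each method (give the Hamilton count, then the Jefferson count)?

Hamilton: North 9, South 4, East 8.
Jefferson: North 10, South 3, East 8.
South gets 4 under Hamilton and 3 under Jefferson.

4 and 3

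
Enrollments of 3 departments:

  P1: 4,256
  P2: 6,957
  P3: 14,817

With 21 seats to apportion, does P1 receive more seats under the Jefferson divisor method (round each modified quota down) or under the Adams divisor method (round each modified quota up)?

Jefferson: P1 3, P2 6, P3 12.
Adams: P1 4, P2 6, P3 11.
P1 gets 3 under Jefferson and 4 under Adams.

Adams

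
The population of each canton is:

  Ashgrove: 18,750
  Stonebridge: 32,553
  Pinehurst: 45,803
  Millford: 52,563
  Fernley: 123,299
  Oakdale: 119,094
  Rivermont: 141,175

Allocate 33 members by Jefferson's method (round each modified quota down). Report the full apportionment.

Standard divisor 533237/33 ≈ 16158.697; standard quotas: Ashgrove 1.160, Stonebridge 2.015, Pinehurst 2.835, Millford 3.253, Fernley 7.631, Oakdale 7.370, Rivermont 8.737.
Rounding down gives 1, 2, 2, 3, 7, 7, 8 = 30 seats, so the divisor must be adjusted.
With modified divisor 15100: modified quotas Ashgrove 1.242, Stonebridge 2.156, Pinehurst 3.033, Millford 3.481, Fernley 8.165, Oakdale 7.887, Rivermont 9.349.
Rounding down: Ashgrove 1, Stonebridge 2, Pinehurst 3, Millford 3, Fernley 8, Oakdale 7, Rivermont 9 (total 33).

Ashgrove: 1, Stonebridge: 2, Pinehurst: 3, Millford: 3, Fernley: 8, Oakdale: 7, Rivermont: 9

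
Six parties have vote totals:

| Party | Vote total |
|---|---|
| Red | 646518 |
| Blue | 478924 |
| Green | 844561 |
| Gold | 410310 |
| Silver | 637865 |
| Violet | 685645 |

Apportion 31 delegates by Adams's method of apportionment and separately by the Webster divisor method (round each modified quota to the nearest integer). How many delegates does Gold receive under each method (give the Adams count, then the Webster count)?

Adams: Red 5, Blue 4, Green 7, Gold 4, Silver 5, Violet 6.
Webster: Red 6, Blue 4, Green 7, Gold 3, Silver 5, Violet 6.
Gold gets 4 under Adams and 3 under Webster.

4 and 3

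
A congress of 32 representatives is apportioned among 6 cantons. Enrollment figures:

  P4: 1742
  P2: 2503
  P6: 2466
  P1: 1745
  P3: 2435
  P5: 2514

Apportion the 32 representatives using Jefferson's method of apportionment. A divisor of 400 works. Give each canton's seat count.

P4 4; P2 6; P6 6; P1 4; P3 6; P5 6

With modified divisor 400: modified quotas P4 4.355, P2 6.258, P6 6.165, P1 4.362, P3 6.088, P5 6.285.
Rounding down: P4 4, P2 6, P6 6, P1 4, P3 6, P5 6 (total 32).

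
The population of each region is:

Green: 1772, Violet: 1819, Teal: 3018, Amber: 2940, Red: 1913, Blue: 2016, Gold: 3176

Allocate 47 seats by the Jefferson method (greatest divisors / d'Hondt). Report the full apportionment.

Standard divisor 16654/47 ≈ 354.34; standard quotas: Green 5.001, Violet 5.133, Teal 8.517, Amber 8.297, Red 5.399, Blue 5.689, Gold 8.963.
Rounding down gives 5, 5, 8, 8, 5, 5, 8 = 44 seats, so the divisor must be adjusted.
With modified divisor 330: modified quotas Green 5.370, Violet 5.512, Teal 9.145, Amber 8.909, Red 5.797, Blue 6.109, Gold 9.624.
Rounding down: Green 5, Violet 5, Teal 9, Amber 8, Red 5, Blue 6, Gold 9 (total 47).

Green 5, Violet 5, Teal 9, Amber 8, Red 5, Blue 6, Gold 9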